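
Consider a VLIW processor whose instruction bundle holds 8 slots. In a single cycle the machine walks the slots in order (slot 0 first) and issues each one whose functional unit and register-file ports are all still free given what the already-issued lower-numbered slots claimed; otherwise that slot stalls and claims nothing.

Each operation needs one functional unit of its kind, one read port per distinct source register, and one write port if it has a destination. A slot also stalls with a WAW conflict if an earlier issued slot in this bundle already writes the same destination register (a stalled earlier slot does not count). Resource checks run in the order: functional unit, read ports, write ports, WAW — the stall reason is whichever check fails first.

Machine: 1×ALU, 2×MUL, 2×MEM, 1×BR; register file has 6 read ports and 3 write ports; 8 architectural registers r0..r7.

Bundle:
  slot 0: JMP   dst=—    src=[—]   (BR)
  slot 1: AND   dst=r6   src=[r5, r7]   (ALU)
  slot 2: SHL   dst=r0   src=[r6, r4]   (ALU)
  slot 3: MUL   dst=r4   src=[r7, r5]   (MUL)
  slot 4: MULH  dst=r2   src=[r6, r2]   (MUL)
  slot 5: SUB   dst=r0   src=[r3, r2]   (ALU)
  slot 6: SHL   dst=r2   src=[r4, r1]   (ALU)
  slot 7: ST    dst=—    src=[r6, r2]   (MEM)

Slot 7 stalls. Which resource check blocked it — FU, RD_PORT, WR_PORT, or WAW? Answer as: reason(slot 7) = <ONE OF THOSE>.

slot 0 (BR): ISSUE — free A1,Mu2,Ld2,B0 rp6 wp3
slot 1 (ALU): ISSUE — free A0,Mu2,Ld2,B0 rp4 wp2
slot 2 (ALU): stall FU — free A0,Mu2,Ld2,B0 rp4 wp2
slot 3 (MUL): ISSUE — free A0,Mu1,Ld2,B0 rp2 wp1
slot 4 (MUL): ISSUE — free A0,Mu0,Ld2,B0 rp0 wp0
slot 5 (ALU): stall FU — free A0,Mu0,Ld2,B0 rp0 wp0
slot 6 (ALU): stall FU — free A0,Mu0,Ld2,B0 rp0 wp0
slot 7 (MEM): stall RD_PORT — free A0,Mu0,Ld2,B0 rp0 wp0

reason(slot 7) = RD_PORT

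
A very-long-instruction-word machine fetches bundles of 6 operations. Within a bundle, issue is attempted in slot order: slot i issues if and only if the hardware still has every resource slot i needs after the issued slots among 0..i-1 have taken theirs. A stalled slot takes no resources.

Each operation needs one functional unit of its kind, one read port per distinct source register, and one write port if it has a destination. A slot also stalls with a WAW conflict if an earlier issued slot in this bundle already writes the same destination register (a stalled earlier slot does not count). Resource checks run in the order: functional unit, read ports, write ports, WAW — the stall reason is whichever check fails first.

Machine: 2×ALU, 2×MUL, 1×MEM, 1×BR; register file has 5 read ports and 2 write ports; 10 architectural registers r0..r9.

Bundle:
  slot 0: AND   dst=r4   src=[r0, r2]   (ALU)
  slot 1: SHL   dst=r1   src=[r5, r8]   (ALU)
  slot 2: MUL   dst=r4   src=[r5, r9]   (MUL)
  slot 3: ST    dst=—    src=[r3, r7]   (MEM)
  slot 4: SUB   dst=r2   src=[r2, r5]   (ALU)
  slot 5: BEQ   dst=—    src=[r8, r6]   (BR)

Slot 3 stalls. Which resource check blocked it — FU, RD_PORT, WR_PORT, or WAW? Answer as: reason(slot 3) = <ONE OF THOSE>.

reason(slot 3) = RD_PORT

[0] ALU needs rd=2 wr=1: ok; after: ALU=1 MUL=2 MEM=1 BR=1, R=3, W=1
[1] ALU needs rd=2 wr=1: ok; after: ALU=0 MUL=2 MEM=1 BR=1, R=1, W=0
[2] MUL needs rd=2 wr=1: RD_PORT; after: ALU=0 MUL=2 MEM=1 BR=1, R=1, W=0
[3] MEM needs rd=2 wr=0: RD_PORT; after: ALU=0 MUL=2 MEM=1 BR=1, R=1, W=0
[4] ALU needs rd=2 wr=1: FU; after: ALU=0 MUL=2 MEM=1 BR=1, R=1, W=0
[5] BR needs rd=2 wr=0: RD_PORT; after: ALU=0 MUL=2 MEM=1 BR=1, R=1, W=0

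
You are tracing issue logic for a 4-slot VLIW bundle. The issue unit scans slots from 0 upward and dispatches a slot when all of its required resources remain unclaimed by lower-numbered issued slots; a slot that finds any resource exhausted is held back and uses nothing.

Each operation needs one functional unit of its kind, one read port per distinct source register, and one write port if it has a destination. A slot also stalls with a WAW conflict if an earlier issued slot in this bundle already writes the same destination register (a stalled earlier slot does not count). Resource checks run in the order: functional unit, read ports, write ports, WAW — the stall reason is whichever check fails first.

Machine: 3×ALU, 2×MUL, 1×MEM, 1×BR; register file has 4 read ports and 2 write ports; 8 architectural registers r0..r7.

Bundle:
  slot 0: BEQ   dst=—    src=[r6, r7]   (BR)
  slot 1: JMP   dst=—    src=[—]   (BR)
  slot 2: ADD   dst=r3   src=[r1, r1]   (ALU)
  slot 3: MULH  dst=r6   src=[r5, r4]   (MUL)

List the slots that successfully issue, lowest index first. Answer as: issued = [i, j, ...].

issued = [0, 2]

slot 0 (BR): ISSUE — free A3,Mu2,Ld1,B0 rp2 wp2
slot 1 (BR): stall FU — free A3,Mu2,Ld1,B0 rp2 wp2
slot 2 (ALU): ISSUE — free A2,Mu2,Ld1,B0 rp1 wp1
slot 3 (MUL): stall RD_PORT — free A2,Mu2,Ld1,B0 rp1 wp1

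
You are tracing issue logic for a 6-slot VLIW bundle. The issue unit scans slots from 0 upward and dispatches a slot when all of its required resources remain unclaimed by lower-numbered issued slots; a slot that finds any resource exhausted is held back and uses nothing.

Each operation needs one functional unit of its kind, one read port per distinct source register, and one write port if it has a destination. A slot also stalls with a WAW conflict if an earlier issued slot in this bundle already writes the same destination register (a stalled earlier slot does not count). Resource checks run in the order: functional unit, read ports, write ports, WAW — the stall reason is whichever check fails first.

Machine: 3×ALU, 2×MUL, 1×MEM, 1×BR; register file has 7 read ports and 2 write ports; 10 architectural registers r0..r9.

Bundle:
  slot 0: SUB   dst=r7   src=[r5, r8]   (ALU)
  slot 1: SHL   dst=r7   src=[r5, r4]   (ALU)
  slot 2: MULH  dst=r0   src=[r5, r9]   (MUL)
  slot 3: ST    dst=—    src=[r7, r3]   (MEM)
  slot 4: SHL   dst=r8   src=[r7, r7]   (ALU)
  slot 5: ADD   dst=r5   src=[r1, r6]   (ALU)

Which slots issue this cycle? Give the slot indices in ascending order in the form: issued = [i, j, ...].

[0] ALU needs rd=2 wr=1: ok; after: ALU=2 MUL=2 MEM=1 BR=1, R=5, W=1
[1] ALU needs rd=2 wr=1: WAW; after: ALU=2 MUL=2 MEM=1 BR=1, R=5, W=1
[2] MUL needs rd=2 wr=1: ok; after: ALU=2 MUL=1 MEM=1 BR=1, R=3, W=0
[3] MEM needs rd=2 wr=0: ok; after: ALU=2 MUL=1 MEM=0 BR=1, R=1, W=0
[4] ALU needs rd=1 wr=1: WR_PORT; after: ALU=2 MUL=1 MEM=0 BR=1, R=1, W=0
[5] ALU needs rd=2 wr=1: RD_PORT; after: ALU=2 MUL=1 MEM=0 BR=1, R=1, W=0

issued = [0, 2, 3]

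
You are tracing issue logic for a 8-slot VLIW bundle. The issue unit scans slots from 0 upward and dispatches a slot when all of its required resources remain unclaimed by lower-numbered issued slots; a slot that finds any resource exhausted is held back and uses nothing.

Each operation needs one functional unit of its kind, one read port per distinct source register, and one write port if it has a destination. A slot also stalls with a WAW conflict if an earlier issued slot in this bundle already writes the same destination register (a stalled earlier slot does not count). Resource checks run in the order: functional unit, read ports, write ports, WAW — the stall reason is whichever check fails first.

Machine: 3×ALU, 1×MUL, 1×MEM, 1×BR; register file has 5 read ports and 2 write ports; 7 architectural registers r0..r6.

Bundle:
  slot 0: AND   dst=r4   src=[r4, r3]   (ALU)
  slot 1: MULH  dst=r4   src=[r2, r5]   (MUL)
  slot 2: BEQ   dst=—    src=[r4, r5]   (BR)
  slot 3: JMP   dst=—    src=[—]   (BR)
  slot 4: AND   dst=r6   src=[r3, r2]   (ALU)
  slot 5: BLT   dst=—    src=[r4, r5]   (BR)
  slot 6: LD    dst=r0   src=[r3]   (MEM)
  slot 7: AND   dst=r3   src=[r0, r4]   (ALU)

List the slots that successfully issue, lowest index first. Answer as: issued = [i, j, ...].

slot 0 (ALU): ISSUE — free A2,Mu1,Ld1,B1 rp3 wp1
slot 1 (MUL): stall WAW — free A2,Mu1,Ld1,B1 rp3 wp1
slot 2 (BR): ISSUE — free A2,Mu1,Ld1,B0 rp1 wp1
slot 3 (BR): stall FU — free A2,Mu1,Ld1,B0 rp1 wp1
slot 4 (ALU): stall RD_PORT — free A2,Mu1,Ld1,B0 rp1 wp1
slot 5 (BR): stall FU — free A2,Mu1,Ld1,B0 rp1 wp1
slot 6 (MEM): ISSUE — free A2,Mu1,Ld0,B0 rp0 wp0
slot 7 (ALU): stall RD_PORT — free A2,Mu1,Ld0,B0 rp0 wp0

issued = [0, 2, 6]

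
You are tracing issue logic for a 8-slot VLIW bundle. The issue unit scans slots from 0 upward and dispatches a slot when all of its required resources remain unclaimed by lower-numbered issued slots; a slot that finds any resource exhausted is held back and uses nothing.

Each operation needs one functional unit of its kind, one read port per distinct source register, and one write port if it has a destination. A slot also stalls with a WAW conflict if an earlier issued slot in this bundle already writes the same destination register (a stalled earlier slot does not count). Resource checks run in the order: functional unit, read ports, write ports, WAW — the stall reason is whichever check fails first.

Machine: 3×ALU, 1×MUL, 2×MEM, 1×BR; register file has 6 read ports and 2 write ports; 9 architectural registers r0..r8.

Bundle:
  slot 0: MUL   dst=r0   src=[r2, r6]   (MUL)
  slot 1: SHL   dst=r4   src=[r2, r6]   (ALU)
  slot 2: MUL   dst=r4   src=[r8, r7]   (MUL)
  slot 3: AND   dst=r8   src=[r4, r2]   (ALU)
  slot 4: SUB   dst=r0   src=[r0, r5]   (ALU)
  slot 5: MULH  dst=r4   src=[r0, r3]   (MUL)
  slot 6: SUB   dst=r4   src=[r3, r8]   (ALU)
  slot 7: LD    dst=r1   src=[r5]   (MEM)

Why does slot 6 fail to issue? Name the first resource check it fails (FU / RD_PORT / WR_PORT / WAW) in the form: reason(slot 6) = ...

reason(slot 6) = WR_PORT

slot 0 (MUL): ISSUE — free A3,Mu0,Ld2,B1 rp4 wp1
slot 1 (ALU): ISSUE — free A2,Mu0,Ld2,B1 rp2 wp0
slot 2 (MUL): stall FU — free A2,Mu0,Ld2,B1 rp2 wp0
slot 3 (ALU): stall WR_PORT — free A2,Mu0,Ld2,B1 rp2 wp0
slot 4 (ALU): stall WR_PORT — free A2,Mu0,Ld2,B1 rp2 wp0
slot 5 (MUL): stall FU — free A2,Mu0,Ld2,B1 rp2 wp0
slot 6 (ALU): stall WR_PORT — free A2,Mu0,Ld2,B1 rp2 wp0
slot 7 (MEM): stall WR_PORT — free A2,Mu0,Ld2,B1 rp2 wp0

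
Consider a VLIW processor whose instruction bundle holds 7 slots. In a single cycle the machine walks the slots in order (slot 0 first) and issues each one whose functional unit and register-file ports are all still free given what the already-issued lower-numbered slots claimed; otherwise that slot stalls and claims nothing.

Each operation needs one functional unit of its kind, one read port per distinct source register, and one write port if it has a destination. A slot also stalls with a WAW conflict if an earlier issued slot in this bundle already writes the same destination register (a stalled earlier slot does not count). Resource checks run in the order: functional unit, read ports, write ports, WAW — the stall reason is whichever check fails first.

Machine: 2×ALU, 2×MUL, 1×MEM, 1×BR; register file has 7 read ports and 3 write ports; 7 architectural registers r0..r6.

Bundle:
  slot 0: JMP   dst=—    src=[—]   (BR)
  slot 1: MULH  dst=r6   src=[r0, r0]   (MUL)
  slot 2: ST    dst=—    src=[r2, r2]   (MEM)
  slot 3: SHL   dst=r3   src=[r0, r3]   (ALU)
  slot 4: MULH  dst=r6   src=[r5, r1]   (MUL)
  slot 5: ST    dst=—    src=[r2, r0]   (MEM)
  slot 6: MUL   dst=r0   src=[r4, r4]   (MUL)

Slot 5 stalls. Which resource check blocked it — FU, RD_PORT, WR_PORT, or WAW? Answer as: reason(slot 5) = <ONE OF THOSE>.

reason(slot 5) = FU

(0) want 1×BR +0rd +0wr — yes → AL2|MU2|ME1|BR0|rd7|wr3
(1) want 1×MUL +1rd +1wr — yes → AL2|MU1|ME1|BR0|rd6|wr2
(2) want 1×MEM +1rd +0wr — yes → AL2|MU1|ME0|BR0|rd5|wr2
(3) want 1×ALU +2rd +1wr — yes → AL1|MU1|ME0|BR0|rd3|wr1
(4) want 1×MUL +2rd +1wr — WAW → AL1|MU1|ME0|BR0|rd3|wr1
(5) want 1×MEM +2rd +0wr — FU → AL1|MU1|ME0|BR0|rd3|wr1
(6) want 1×MUL +1rd +1wr — yes → AL1|MU0|ME0|BR0|rd2|wr0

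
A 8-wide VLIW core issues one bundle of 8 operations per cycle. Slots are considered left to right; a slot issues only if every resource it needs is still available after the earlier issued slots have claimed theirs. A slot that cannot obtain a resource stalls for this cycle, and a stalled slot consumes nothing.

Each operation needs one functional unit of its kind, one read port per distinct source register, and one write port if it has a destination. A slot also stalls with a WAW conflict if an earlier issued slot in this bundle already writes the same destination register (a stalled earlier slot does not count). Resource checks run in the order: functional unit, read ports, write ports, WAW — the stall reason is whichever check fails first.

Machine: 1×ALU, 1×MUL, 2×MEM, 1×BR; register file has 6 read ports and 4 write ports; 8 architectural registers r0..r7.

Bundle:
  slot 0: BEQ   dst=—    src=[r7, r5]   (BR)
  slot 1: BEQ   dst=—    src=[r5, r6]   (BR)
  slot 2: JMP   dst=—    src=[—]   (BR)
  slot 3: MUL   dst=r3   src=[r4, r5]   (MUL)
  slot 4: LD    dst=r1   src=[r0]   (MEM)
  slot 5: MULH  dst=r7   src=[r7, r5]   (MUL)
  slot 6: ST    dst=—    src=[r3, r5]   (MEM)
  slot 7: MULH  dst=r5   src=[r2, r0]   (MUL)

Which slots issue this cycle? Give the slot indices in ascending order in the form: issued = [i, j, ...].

issued = [0, 3, 4]

  0. BR ⇒ go  {1A/1Mu/2Ld/0B | 4r 4w}
  1. BR ⇒ no(FU)  {1A/1Mu/2Ld/0B | 4r 4w}
  2. BR ⇒ no(FU)  {1A/1Mu/2Ld/0B | 4r 4w}
  3. MUL→r3 ⇒ go  {1A/0Mu/2Ld/0B | 2r 3w}
  4. MEM→r1 ⇒ go  {1A/0Mu/1Ld/0B | 1r 2w}
  5. MUL→r7 ⇒ no(FU)  {1A/0Mu/1Ld/0B | 1r 2w}
  6. MEM ⇒ no(RD_PORT)  {1A/0Mu/1Ld/0B | 1r 2w}
  7. MUL→r5 ⇒ no(FU)  {1A/0Mu/1Ld/0B | 1r 2w}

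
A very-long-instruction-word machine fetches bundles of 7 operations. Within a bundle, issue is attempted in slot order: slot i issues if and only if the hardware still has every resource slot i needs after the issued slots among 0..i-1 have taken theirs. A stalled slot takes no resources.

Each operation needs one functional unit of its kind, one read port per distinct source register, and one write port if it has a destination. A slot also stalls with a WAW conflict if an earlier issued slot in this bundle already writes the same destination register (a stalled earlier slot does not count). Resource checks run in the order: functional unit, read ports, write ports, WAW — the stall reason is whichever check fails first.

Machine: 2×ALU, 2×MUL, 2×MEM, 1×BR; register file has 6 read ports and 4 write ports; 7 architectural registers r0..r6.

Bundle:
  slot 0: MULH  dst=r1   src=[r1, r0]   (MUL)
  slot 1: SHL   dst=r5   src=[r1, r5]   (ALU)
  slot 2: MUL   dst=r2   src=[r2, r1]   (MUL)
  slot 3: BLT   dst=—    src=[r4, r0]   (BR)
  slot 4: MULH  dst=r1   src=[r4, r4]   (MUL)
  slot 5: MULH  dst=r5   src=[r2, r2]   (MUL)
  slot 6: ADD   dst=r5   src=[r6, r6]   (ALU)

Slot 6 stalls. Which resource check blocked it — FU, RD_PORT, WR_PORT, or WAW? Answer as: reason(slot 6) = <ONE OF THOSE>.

reason(slot 6) = RD_PORT

#0 MUL src=r1,r0 dispatched  <A:2 Mu:1 Ld:2 B:1 rd:4 wr:3>
#1 ALU src=r1,r5 dispatched  <A:1 Mu:1 Ld:2 B:1 rd:2 wr:2>
#2 MUL src=r2,r1 dispatched  <A:1 Mu:0 Ld:2 B:1 rd:0 wr:1>
#3 BR src=r4,r0 held:RD_PORT  <A:1 Mu:0 Ld:2 B:1 rd:0 wr:1>
#4 MUL src=r4,r4 held:FU  <A:1 Mu:0 Ld:2 B:1 rd:0 wr:1>
#5 MUL src=r2,r2 held:FU  <A:1 Mu:0 Ld:2 B:1 rd:0 wr:1>
#6 ALU src=r6,r6 held:RD_PORT  <A:1 Mu:0 Ld:2 B:1 rd:0 wr:1>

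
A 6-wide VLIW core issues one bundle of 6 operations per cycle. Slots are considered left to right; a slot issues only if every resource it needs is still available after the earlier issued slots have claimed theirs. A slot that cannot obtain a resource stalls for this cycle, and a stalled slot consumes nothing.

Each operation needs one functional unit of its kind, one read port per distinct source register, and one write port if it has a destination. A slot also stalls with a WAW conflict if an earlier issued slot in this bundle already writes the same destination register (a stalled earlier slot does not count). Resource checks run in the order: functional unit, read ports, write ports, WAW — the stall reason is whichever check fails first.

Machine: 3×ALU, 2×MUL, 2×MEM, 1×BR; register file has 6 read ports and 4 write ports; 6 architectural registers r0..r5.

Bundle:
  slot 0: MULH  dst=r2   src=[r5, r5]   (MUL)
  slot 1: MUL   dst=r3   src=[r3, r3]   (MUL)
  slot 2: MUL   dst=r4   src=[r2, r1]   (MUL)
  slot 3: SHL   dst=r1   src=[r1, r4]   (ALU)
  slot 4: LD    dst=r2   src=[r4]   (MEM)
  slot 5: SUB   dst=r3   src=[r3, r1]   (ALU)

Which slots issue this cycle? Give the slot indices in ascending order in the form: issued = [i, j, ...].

[0] MUL needs rd=1 wr=1: ok; after: ALU=3 MUL=1 MEM=2 BR=1, R=5, W=3
[1] MUL needs rd=1 wr=1: ok; after: ALU=3 MUL=0 MEM=2 BR=1, R=4, W=2
[2] MUL needs rd=2 wr=1: FU; after: ALU=3 MUL=0 MEM=2 BR=1, R=4, W=2
[3] ALU needs rd=2 wr=1: ok; after: ALU=2 MUL=0 MEM=2 BR=1, R=2, W=1
[4] MEM needs rd=1 wr=1: WAW; after: ALU=2 MUL=0 MEM=2 BR=1, R=2, W=1
[5] ALU needs rd=2 wr=1: WAW; after: ALU=2 MUL=0 MEM=2 BR=1, R=2, W=1

issued = [0, 1, 3]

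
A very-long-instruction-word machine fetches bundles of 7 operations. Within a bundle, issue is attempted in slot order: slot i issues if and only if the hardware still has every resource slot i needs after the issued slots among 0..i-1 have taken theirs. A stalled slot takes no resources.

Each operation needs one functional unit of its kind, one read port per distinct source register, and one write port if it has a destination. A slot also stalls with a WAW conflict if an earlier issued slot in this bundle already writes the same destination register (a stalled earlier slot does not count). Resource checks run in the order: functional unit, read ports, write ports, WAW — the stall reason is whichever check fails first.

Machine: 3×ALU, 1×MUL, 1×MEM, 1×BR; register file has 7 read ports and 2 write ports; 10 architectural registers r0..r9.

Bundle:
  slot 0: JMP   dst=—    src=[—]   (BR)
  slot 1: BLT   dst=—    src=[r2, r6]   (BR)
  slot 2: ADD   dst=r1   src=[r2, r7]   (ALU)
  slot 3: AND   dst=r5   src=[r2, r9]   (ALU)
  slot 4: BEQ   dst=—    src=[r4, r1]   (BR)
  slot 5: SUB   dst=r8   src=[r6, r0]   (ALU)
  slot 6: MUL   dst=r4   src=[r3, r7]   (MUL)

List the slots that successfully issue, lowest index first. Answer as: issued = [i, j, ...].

issued = [0, 2, 3]

[0] BR needs rd=0 wr=0: ok; after: ALU=3 MUL=1 MEM=1 BR=0, R=7, W=2
[1] BR needs rd=2 wr=0: FU; after: ALU=3 MUL=1 MEM=1 BR=0, R=7, W=2
[2] ALU needs rd=2 wr=1: ok; after: ALU=2 MUL=1 MEM=1 BR=0, R=5, W=1
[3] ALU needs rd=2 wr=1: ok; after: ALU=1 MUL=1 MEM=1 BR=0, R=3, W=0
[4] BR needs rd=2 wr=0: FU; after: ALU=1 MUL=1 MEM=1 BR=0, R=3, W=0
[5] ALU needs rd=2 wr=1: WR_PORT; after: ALU=1 MUL=1 MEM=1 BR=0, R=3, W=0
[6] MUL needs rd=2 wr=1: WR_PORT; after: ALU=1 MUL=1 MEM=1 BR=0, R=3, W=0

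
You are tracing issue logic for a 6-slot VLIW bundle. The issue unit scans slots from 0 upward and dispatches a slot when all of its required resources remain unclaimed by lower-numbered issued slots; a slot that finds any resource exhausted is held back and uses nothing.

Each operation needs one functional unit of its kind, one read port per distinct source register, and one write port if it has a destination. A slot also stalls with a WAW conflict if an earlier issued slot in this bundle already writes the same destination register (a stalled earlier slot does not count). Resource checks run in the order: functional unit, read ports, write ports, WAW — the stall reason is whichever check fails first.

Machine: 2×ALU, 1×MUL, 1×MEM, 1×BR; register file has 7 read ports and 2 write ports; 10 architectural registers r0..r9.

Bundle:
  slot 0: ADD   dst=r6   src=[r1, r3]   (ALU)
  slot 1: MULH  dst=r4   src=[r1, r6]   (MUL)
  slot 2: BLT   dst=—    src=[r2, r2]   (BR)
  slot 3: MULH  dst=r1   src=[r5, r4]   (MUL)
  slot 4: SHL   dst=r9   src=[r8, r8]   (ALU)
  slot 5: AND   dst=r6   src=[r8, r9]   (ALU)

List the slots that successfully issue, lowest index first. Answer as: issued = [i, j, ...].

issued = [0, 1, 2]

(0) want 1×ALU +2rd +1wr — yes → AL1|MU1|ME1|BR1|rd5|wr1
(1) want 1×MUL +2rd +1wr — yes → AL1|MU0|ME1|BR1|rd3|wr0
(2) want 1×BR +1rd +0wr — yes → AL1|MU0|ME1|BR0|rd2|wr0
(3) want 1×MUL +2rd +1wr — FU → AL1|MU0|ME1|BR0|rd2|wr0
(4) want 1×ALU +1rd +1wr — WR_PORT → AL1|MU0|ME1|BR0|rd2|wr0
(5) want 1×ALU +2rd +1wr — WR_PORT → AL1|MU0|ME1|BR0|rd2|wr0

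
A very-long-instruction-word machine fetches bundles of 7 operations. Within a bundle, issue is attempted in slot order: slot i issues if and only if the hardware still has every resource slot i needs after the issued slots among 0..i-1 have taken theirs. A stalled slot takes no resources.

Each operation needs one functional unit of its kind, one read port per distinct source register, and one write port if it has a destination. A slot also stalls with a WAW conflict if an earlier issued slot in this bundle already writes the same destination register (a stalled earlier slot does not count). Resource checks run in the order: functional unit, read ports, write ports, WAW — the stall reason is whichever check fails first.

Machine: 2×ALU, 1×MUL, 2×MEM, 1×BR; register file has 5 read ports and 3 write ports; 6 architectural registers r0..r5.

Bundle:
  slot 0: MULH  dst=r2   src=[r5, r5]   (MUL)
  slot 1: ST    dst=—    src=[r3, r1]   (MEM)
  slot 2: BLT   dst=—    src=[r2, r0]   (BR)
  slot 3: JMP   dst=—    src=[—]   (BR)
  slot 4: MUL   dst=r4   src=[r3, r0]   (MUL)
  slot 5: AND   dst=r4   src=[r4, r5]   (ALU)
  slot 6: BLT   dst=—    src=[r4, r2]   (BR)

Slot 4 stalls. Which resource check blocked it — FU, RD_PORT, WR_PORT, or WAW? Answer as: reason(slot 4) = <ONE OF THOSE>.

slot 0 (MUL): ISSUE — free A2,Mu0,Ld2,B1 rp4 wp2
slot 1 (MEM): ISSUE — free A2,Mu0,Ld1,B1 rp2 wp2
slot 2 (BR): ISSUE — free A2,Mu0,Ld1,B0 rp0 wp2
slot 3 (BR): stall FU — free A2,Mu0,Ld1,B0 rp0 wp2
slot 4 (MUL): stall FU — free A2,Mu0,Ld1,B0 rp0 wp2
slot 5 (ALU): stall RD_PORT — free A2,Mu0,Ld1,B0 rp0 wp2
slot 6 (BR): stall FU — free A2,Mu0,Ld1,B0 rp0 wp2

reason(slot 4) = FU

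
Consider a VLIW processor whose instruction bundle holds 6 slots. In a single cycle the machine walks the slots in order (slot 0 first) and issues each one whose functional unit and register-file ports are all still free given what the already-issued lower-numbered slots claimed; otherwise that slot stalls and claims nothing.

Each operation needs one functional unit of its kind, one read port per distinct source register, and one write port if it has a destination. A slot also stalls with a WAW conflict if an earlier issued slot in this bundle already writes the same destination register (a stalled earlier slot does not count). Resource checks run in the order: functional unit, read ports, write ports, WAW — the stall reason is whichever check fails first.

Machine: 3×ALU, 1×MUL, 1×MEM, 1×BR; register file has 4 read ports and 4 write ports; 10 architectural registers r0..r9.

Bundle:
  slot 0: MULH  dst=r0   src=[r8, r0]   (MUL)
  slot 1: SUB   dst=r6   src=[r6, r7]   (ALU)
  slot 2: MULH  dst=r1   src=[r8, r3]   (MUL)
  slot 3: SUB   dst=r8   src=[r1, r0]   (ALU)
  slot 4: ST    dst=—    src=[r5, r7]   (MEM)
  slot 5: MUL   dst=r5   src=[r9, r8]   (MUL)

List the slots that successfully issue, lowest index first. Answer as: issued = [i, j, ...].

[0] MUL needs rd=2 wr=1: ok; after: ALU=3 MUL=0 MEM=1 BR=1, R=2, W=3
[1] ALU needs rd=2 wr=1: ok; after: ALU=2 MUL=0 MEM=1 BR=1, R=0, W=2
[2] MUL needs rd=2 wr=1: FU; after: ALU=2 MUL=0 MEM=1 BR=1, R=0, W=2
[3] ALU needs rd=2 wr=1: RD_PORT; after: ALU=2 MUL=0 MEM=1 BR=1, R=0, W=2
[4] MEM needs rd=2 wr=0: RD_PORT; after: ALU=2 MUL=0 MEM=1 BR=1, R=0, W=2
[5] MUL needs rd=2 wr=1: FU; after: ALU=2 MUL=0 MEM=1 BR=1, R=0, W=2

issued = [0, 1]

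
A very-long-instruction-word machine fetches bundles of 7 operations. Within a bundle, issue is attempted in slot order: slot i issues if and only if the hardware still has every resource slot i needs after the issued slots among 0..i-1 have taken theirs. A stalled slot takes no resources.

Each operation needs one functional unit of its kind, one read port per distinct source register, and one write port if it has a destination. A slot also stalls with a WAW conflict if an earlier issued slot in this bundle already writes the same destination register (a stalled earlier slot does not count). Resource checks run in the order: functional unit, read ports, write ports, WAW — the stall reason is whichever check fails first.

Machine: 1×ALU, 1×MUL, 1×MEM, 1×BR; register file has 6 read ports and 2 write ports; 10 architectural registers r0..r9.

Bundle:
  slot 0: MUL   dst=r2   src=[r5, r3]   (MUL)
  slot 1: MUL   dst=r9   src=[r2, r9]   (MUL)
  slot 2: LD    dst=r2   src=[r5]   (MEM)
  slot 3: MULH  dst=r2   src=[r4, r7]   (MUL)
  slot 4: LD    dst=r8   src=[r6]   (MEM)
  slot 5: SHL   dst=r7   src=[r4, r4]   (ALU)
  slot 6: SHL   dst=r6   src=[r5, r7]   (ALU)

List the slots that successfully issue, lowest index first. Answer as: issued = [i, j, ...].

issued = [0, 4]

  0. MUL→r2 ⇒ go  {1A/0Mu/1Ld/1B | 4r 1w}
  1. MUL→r9 ⇒ no(FU)  {1A/0Mu/1Ld/1B | 4r 1w}
  2. MEM→r2 ⇒ no(WAW)  {1A/0Mu/1Ld/1B | 4r 1w}
  3. MUL→r2 ⇒ no(FU)  {1A/0Mu/1Ld/1B | 4r 1w}
  4. MEM→r8 ⇒ go  {1A/0Mu/0Ld/1B | 3r 0w}
  5. ALU→r7 ⇒ no(WR_PORT)  {1A/0Mu/0Ld/1B | 3r 0w}
  6. ALU→r6 ⇒ no(WR_PORT)  {1A/0Mu/0Ld/1B | 3r 0w}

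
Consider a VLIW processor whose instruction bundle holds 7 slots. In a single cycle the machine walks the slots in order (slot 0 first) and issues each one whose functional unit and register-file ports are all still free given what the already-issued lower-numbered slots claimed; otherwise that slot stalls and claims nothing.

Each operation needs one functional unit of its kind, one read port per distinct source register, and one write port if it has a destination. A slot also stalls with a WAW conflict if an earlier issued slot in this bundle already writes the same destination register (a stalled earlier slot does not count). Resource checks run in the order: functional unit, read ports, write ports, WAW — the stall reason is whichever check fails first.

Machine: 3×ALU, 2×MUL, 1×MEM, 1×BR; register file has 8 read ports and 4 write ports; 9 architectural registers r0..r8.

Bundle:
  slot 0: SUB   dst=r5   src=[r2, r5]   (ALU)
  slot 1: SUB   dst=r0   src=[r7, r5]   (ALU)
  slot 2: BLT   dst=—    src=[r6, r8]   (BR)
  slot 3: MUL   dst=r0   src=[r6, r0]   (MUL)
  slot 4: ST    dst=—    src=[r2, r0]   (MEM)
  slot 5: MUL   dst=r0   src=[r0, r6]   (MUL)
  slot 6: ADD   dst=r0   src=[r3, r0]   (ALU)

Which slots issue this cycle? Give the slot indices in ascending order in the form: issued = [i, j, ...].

issued = [0, 1, 2, 4]

#0 ALU src=r2,r5 dispatched  <A:2 Mu:2 Ld:1 B:1 rd:6 wr:3>
#1 ALU src=r7,r5 dispatched  <A:1 Mu:2 Ld:1 B:1 rd:4 wr:2>
#2 BR src=r6,r8 dispatched  <A:1 Mu:2 Ld:1 B:0 rd:2 wr:2>
#3 MUL src=r6,r0 held:WAW  <A:1 Mu:2 Ld:1 B:0 rd:2 wr:2>
#4 MEM src=r2,r0 dispatched  <A:1 Mu:2 Ld:0 B:0 rd:0 wr:2>
#5 MUL src=r0,r6 held:RD_PORT  <A:1 Mu:2 Ld:0 B:0 rd:0 wr:2>
#6 ALU src=r3,r0 held:RD_PORT  <A:1 Mu:2 Ld:0 B:0 rd:0 wr:2>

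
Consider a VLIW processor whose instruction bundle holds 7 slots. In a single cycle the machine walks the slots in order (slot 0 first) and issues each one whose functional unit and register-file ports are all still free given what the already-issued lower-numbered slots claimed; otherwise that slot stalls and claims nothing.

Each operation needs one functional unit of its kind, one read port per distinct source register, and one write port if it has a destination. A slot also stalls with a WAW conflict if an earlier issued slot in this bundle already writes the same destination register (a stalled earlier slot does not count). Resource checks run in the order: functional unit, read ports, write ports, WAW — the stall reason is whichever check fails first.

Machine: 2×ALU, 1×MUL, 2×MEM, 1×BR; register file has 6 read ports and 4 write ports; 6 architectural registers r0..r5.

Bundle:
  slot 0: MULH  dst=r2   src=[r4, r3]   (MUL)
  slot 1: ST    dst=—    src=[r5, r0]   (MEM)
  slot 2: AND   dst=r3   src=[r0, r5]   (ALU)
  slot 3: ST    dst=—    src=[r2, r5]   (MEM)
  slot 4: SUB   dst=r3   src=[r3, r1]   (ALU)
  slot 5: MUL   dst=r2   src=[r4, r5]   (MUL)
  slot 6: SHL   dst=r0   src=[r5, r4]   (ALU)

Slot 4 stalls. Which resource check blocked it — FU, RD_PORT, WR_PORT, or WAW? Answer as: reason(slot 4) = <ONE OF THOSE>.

reason(slot 4) = RD_PORT

#0 MUL src=r4,r3 dispatched  <A:2 Mu:0 Ld:2 B:1 rd:4 wr:3>
#1 MEM src=r5,r0 dispatched  <A:2 Mu:0 Ld:1 B:1 rd:2 wr:3>
#2 ALU src=r0,r5 dispatched  <A:1 Mu:0 Ld:1 B:1 rd:0 wr:2>
#3 MEM src=r2,r5 held:RD_PORT  <A:1 Mu:0 Ld:1 B:1 rd:0 wr:2>
#4 ALU src=r3,r1 held:RD_PORT  <A:1 Mu:0 Ld:1 B:1 rd:0 wr:2>
#5 MUL src=r4,r5 held:FU  <A:1 Mu:0 Ld:1 B:1 rd:0 wr:2>
#6 ALU src=r5,r4 held:RD_PORT  <A:1 Mu:0 Ld:1 B:1 rd:0 wr:2>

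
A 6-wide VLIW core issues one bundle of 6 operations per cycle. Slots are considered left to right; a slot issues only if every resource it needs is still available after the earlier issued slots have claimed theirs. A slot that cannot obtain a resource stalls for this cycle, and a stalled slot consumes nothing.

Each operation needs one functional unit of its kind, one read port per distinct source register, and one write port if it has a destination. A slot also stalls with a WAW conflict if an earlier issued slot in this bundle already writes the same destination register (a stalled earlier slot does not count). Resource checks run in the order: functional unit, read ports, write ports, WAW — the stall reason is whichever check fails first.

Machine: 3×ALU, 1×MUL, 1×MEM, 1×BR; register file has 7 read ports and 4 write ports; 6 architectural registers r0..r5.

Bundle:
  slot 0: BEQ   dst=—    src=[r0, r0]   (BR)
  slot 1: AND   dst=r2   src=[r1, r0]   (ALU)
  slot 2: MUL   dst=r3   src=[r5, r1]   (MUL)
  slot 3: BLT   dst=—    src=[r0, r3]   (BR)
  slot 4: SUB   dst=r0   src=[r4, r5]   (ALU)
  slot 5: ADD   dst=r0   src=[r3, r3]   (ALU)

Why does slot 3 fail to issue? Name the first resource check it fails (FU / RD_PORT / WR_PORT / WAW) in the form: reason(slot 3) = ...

reason(slot 3) = FU

#0 BR src=r0,r0 dispatched  <A:3 Mu:1 Ld:1 B:0 rd:6 wr:4>
#1 ALU src=r1,r0 dispatched  <A:2 Mu:1 Ld:1 B:0 rd:4 wr:3>
#2 MUL src=r5,r1 dispatched  <A:2 Mu:0 Ld:1 B:0 rd:2 wr:2>
#3 BR src=r0,r3 held:FU  <A:2 Mu:0 Ld:1 B:0 rd:2 wr:2>
#4 ALU src=r4,r5 dispatched  <A:1 Mu:0 Ld:1 B:0 rd:0 wr:1>
#5 ALU src=r3,r3 held:RD_PORT  <A:1 Mu:0 Ld:1 B:0 rd:0 wr:1>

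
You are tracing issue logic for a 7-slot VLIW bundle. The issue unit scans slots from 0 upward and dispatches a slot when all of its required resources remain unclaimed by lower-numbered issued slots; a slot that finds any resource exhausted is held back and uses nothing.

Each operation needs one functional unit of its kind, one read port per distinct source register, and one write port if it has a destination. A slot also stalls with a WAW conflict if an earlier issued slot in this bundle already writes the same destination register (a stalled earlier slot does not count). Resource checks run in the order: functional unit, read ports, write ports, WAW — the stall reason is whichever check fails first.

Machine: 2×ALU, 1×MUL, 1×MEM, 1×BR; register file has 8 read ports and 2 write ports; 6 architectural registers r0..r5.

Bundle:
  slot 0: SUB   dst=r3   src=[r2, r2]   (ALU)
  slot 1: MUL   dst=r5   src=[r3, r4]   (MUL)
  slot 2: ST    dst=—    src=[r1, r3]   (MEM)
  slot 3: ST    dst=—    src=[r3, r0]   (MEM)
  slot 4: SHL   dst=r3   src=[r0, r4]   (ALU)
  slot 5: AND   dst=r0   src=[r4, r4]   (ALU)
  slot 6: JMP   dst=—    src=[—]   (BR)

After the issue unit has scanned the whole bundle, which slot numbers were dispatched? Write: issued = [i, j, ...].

issued = [0, 1, 2, 6]

slot 0 (ALU): ISSUE — free A1,Mu1,Ld1,B1 rp7 wp1
slot 1 (MUL): ISSUE — free A1,Mu0,Ld1,B1 rp5 wp0
slot 2 (MEM): ISSUE — free A1,Mu0,Ld0,B1 rp3 wp0
slot 3 (MEM): stall FU — free A1,Mu0,Ld0,B1 rp3 wp0
slot 4 (ALU): stall WR_PORT — free A1,Mu0,Ld0,B1 rp3 wp0
slot 5 (ALU): stall WR_PORT — free A1,Mu0,Ld0,B1 rp3 wp0
slot 6 (BR): ISSUE — free A1,Mu0,Ld0,B0 rp3 wp0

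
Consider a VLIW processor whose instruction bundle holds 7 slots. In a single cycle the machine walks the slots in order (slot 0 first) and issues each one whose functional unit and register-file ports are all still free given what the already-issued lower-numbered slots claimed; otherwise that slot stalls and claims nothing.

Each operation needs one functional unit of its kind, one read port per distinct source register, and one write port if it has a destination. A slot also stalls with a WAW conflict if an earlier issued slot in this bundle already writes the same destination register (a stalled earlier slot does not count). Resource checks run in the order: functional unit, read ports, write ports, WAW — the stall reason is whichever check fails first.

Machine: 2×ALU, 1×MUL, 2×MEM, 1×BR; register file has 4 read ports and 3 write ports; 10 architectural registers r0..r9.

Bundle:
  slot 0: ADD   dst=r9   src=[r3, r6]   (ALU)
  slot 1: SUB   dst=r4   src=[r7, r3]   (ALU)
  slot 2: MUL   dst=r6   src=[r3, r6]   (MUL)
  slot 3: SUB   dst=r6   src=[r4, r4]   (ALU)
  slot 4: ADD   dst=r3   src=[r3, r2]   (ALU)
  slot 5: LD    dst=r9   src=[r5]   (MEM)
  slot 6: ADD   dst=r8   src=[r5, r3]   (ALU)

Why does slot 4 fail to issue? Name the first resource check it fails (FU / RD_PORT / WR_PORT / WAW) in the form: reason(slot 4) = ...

slot 0 (ALU): ISSUE — free A1,Mu1,Ld2,B1 rp2 wp2
slot 1 (ALU): ISSUE — free A0,Mu1,Ld2,B1 rp0 wp1
slot 2 (MUL): stall RD_PORT — free A0,Mu1,Ld2,B1 rp0 wp1
slot 3 (ALU): stall FU — free A0,Mu1,Ld2,B1 rp0 wp1
slot 4 (ALU): stall FU — free A0,Mu1,Ld2,B1 rp0 wp1
slot 5 (MEM): stall RD_PORT — free A0,Mu1,Ld2,B1 rp0 wp1
slot 6 (ALU): stall FU — free A0,Mu1,Ld2,B1 rp0 wp1

reason(slot 4) = FU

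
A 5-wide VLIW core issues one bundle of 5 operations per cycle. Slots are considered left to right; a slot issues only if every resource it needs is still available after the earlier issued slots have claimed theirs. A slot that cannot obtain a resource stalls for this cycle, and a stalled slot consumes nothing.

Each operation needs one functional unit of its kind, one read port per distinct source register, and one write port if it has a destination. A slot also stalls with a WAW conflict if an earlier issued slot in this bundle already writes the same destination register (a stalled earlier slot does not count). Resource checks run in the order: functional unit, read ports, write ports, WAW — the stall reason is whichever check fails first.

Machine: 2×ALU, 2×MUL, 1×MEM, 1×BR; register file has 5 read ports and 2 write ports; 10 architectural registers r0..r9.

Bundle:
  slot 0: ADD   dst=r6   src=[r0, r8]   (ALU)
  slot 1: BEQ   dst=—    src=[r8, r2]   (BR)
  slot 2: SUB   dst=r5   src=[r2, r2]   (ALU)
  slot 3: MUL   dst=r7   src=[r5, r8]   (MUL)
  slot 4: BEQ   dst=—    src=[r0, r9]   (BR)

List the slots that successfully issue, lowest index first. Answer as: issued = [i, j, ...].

issued = [0, 1, 2]

slot 0 (ALU): ISSUE — free A1,Mu2,Ld1,B1 rp3 wp1
slot 1 (BR): ISSUE — free A1,Mu2,Ld1,B0 rp1 wp1
slot 2 (ALU): ISSUE — free A0,Mu2,Ld1,B0 rp0 wp0
slot 3 (MUL): stall RD_PORT — free A0,Mu2,Ld1,B0 rp0 wp0
slot 4 (BR): stall FU — free A0,Mu2,Ld1,B0 rp0 wp0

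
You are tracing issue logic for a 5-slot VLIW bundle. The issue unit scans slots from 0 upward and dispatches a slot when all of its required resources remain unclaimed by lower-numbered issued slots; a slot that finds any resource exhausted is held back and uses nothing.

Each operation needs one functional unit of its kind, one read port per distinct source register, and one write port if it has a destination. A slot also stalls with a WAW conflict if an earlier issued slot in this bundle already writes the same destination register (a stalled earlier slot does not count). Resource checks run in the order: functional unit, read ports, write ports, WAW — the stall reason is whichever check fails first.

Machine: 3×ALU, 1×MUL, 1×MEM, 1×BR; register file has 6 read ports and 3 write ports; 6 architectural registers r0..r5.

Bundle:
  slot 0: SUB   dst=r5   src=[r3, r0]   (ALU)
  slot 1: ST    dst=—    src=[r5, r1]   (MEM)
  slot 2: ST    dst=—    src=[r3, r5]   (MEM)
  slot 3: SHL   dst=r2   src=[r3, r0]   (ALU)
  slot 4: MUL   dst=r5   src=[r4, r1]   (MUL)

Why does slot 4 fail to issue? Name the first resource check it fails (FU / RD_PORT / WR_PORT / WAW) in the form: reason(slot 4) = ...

#0 ALU src=r3,r0 dispatched  <A:2 Mu:1 Ld:1 B:1 rd:4 wr:2>
#1 MEM src=r5,r1 dispatched  <A:2 Mu:1 Ld:0 B:1 rd:2 wr:2>
#2 MEM src=r3,r5 held:FU  <A:2 Mu:1 Ld:0 B:1 rd:2 wr:2>
#3 ALU src=r3,r0 dispatched  <A:1 Mu:1 Ld:0 B:1 rd:0 wr:1>
#4 MUL src=r4,r1 held:RD_PORT  <A:1 Mu:1 Ld:0 B:1 rd:0 wr:1>

reason(slot 4) = RD_PORT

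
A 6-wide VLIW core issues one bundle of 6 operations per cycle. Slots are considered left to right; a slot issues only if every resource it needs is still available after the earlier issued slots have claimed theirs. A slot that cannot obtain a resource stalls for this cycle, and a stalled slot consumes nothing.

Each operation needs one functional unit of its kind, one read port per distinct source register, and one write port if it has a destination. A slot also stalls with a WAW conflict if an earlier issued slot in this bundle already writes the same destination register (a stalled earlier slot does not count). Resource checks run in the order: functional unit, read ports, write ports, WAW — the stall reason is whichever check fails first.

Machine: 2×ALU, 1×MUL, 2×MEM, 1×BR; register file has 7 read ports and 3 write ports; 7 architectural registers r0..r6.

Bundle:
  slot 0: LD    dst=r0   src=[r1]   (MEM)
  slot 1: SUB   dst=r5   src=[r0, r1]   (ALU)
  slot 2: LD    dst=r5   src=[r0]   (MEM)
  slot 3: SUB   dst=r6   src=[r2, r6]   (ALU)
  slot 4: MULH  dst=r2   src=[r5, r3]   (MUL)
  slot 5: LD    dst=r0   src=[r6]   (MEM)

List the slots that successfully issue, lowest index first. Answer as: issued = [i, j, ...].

issued = [0, 1, 3]

(0) want 1×MEM +1rd +1wr — yes → AL2|MU1|ME1|BR1|rd6|wr2
(1) want 1×ALU +2rd +1wr — yes → AL1|MU1|ME1|BR1|rd4|wr1
(2) want 1×MEM +1rd +1wr — WAW → AL1|MU1|ME1|BR1|rd4|wr1
(3) want 1×ALU +2rd +1wr — yes → AL0|MU1|ME1|BR1|rd2|wr0
(4) want 1×MUL +2rd +1wr — WR_PORT → AL0|MU1|ME1|BR1|rd2|wr0
(5) want 1×MEM +1rd +1wr — WR_PORT → AL0|MU1|ME1|BR1|rd2|wr0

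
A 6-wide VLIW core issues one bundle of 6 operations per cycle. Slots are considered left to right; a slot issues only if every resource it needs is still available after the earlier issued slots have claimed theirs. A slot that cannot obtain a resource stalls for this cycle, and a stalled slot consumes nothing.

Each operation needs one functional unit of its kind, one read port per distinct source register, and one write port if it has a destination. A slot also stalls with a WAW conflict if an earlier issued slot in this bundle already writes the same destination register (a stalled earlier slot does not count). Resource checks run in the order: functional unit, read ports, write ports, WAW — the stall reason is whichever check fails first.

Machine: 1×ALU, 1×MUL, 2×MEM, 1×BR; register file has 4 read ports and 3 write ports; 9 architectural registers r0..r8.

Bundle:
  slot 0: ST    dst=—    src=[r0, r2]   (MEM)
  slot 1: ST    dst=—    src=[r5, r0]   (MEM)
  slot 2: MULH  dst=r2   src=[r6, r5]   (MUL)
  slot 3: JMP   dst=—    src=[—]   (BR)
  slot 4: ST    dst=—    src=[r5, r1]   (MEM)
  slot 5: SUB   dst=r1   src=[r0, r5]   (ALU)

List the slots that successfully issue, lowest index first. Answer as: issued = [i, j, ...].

issued = [0, 1, 3]

#0 MEM src=r0,r2 dispatched  <A:1 Mu:1 Ld:1 B:1 rd:2 wr:3>
#1 MEM src=r5,r0 dispatched  <A:1 Mu:1 Ld:0 B:1 rd:0 wr:3>
#2 MUL src=r6,r5 held:RD_PORT  <A:1 Mu:1 Ld:0 B:1 rd:0 wr:3>
#3 BR src=- dispatched  <A:1 Mu:1 Ld:0 B:0 rd:0 wr:3>
#4 MEM src=r5,r1 held:FU  <A:1 Mu:1 Ld:0 B:0 rd:0 wr:3>
#5 ALU src=r0,r5 held:RD_PORT  <A:1 Mu:1 Ld:0 B:0 rd:0 wr:3>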